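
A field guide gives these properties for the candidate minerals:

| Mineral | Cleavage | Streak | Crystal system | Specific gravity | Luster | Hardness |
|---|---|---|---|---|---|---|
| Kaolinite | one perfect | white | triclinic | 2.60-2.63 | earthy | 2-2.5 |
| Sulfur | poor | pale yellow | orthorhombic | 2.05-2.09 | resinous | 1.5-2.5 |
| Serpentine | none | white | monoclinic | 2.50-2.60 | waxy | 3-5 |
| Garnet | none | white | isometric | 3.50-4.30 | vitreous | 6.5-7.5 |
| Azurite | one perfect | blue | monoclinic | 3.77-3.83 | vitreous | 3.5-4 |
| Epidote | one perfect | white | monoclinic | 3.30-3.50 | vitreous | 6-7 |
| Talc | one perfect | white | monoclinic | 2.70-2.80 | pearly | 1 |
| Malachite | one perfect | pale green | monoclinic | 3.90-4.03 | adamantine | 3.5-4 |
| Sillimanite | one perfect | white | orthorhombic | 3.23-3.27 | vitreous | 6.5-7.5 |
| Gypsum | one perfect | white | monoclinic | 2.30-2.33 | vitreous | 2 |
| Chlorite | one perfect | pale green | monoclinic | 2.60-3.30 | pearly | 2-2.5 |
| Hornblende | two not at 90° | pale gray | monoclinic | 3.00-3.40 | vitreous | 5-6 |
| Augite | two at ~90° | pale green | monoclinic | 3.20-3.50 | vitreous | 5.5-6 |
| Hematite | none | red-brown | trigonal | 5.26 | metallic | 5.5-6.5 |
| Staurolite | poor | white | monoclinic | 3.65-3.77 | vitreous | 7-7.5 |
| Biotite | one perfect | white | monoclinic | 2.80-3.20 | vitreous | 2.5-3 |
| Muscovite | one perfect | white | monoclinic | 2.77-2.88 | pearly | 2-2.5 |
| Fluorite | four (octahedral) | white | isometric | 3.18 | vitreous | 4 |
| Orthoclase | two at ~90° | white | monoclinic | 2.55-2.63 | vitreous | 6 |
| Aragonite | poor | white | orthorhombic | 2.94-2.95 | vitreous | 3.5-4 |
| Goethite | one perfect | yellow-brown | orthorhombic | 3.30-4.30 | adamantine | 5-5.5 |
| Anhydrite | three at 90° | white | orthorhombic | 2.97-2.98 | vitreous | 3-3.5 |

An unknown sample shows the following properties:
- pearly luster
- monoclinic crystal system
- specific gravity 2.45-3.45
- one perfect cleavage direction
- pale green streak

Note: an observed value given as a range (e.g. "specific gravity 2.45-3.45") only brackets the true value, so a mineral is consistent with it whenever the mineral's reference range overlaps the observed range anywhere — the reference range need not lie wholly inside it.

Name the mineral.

Pearly luster — only Talc, Chlorite, Muscovite remain.
Monoclinic crystal system — consistent with all remaining minerals.
Specific gravity 2.45-3.45 — all remaining candidates fit.
One perfect cleavage direction — every remaining candidate is consistent.
Pale green streak — Chlorite remains.
Chlorite is the sole remaining match.

Chlorite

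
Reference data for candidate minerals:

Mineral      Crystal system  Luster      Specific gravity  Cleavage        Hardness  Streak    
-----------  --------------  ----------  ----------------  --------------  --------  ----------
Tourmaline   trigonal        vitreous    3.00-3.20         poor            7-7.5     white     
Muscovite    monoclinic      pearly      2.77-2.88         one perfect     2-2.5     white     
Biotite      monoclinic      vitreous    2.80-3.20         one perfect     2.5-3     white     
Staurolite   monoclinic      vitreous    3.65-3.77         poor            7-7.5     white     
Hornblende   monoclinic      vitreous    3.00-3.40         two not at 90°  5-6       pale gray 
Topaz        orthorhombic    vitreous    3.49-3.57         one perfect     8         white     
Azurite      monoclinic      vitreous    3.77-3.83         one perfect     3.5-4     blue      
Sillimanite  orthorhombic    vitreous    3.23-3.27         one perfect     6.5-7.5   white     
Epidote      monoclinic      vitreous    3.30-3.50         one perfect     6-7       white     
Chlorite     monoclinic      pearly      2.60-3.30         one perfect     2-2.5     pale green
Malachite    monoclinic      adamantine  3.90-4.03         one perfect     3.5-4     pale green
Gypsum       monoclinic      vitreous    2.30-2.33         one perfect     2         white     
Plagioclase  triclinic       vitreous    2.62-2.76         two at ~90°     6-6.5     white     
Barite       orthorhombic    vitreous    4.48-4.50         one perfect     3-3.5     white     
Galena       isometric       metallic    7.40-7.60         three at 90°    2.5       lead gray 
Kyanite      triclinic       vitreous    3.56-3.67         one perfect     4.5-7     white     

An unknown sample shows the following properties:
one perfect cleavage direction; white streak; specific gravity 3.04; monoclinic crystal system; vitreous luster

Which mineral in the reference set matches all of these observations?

One perfect cleavage direction rules out Tourmaline, Staurolite, Hornblende, Plagioclase, Galena.
White streak excludes Azurite, Chlorite, Malachite.
Specific gravity 3.04: leaves Biotite.
Monoclinic crystal system: consistent with all remaining minerals.
Vitreous luster: consistent with all remaining minerals.
Biotite is the sole remaining match.

Biotite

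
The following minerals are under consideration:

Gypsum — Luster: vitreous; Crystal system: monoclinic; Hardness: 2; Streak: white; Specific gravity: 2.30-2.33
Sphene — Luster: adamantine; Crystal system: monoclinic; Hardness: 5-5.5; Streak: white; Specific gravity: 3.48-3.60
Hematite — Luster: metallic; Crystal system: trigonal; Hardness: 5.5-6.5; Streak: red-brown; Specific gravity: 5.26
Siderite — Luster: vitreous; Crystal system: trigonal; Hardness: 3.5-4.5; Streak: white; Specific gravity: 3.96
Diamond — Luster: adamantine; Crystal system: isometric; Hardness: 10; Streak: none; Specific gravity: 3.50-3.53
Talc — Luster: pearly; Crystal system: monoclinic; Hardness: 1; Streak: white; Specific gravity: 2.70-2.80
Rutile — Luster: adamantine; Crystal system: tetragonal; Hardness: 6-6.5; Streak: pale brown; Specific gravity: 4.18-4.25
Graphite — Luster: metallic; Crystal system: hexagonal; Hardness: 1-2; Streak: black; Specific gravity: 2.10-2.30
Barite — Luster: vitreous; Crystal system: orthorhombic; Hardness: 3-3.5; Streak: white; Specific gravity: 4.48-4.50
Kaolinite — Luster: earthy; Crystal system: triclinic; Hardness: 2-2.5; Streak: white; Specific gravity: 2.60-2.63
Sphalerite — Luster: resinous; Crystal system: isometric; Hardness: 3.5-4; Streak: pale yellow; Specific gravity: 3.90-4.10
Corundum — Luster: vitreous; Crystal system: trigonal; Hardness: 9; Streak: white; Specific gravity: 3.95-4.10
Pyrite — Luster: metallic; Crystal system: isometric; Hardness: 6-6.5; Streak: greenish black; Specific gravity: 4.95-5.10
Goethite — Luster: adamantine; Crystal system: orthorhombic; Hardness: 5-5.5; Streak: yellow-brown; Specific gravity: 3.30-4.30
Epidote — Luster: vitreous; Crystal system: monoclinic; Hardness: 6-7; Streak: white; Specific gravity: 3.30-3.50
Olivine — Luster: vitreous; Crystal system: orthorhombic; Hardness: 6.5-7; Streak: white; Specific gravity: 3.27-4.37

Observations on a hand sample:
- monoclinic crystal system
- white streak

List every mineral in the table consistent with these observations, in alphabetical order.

Epidote, Gypsum, Sphene, Talc

Monoclinic crystal system — leaves Gypsum, Sphene, Talc, Epidote.
White streak — every remaining candidate is consistent.
Consistent with every observation: Epidote, Gypsum, Sphene, Talc.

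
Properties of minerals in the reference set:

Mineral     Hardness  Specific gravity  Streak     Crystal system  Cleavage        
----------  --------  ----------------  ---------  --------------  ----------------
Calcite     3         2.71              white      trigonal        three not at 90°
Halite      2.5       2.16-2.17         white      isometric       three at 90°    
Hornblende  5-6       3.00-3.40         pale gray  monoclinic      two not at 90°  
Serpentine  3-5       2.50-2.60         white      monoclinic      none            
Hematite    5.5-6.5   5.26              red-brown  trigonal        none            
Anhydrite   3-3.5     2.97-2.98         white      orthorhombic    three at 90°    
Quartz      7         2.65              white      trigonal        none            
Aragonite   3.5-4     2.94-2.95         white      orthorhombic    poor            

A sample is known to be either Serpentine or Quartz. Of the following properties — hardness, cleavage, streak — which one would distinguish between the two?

Hardness: Serpentine 3-5, Quartz 7 — different.
Cleavage: both none — no difference.
Streak: both white — no difference.
Of the listed properties, hardness is the one that separates them.

hardness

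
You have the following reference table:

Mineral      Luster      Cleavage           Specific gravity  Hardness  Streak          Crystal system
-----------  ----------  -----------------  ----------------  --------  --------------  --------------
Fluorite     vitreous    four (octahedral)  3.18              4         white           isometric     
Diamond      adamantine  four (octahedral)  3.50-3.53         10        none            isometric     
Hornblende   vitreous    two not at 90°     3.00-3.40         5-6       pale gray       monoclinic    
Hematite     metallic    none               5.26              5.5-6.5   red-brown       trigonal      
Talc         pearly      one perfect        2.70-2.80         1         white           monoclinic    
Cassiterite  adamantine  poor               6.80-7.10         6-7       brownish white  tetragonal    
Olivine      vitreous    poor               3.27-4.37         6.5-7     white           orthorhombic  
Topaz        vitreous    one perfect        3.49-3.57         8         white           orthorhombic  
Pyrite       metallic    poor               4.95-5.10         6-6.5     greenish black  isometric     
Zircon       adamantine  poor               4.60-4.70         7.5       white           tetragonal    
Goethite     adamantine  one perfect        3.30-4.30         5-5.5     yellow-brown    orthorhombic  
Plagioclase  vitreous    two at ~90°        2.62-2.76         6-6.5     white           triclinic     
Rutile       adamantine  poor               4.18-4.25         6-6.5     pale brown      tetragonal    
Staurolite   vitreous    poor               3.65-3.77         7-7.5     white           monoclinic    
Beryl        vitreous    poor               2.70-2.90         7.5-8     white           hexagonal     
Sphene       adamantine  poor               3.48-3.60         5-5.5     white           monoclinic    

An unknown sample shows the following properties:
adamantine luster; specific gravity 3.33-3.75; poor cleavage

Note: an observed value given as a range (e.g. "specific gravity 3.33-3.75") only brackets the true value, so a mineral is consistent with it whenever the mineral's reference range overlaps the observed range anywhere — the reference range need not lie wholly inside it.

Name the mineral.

Adamantine luster — only Diamond, Cassiterite, Zircon, Goethite, Rutile, Sphene remain.
Specific gravity 3.33-3.75 excludes Cassiterite, Zircon, Rutile.
Poor cleavage — Sphene remains.
Sphene is the sole remaining match.

Sphene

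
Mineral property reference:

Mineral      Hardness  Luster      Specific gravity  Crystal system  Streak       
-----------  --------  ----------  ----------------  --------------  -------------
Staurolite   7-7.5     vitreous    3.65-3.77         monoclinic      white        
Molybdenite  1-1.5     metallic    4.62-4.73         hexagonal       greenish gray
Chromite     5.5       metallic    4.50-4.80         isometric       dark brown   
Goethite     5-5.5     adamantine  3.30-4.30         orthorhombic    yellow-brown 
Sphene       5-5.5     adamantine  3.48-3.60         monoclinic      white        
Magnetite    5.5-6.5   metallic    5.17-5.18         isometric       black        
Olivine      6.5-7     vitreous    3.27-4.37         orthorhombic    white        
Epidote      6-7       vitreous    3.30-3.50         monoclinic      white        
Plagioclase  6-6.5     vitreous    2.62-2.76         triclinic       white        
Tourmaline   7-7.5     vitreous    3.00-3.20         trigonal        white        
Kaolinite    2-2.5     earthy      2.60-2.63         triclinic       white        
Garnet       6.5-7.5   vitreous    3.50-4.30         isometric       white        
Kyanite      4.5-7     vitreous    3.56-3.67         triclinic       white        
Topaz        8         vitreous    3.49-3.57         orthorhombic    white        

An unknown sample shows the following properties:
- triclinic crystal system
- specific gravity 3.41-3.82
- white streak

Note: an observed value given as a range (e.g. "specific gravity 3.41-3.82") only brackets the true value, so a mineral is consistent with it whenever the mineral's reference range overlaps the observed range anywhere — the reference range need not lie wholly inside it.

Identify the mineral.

Kyanite

Triclinic crystal system — narrows the field to Plagioclase, Kaolinite, Kyanite.
Specific gravity 3.41-3.82 — leaves Kyanite.
White streak — consistent with all remaining minerals.
The only mineral consistent with every observation is Kyanite.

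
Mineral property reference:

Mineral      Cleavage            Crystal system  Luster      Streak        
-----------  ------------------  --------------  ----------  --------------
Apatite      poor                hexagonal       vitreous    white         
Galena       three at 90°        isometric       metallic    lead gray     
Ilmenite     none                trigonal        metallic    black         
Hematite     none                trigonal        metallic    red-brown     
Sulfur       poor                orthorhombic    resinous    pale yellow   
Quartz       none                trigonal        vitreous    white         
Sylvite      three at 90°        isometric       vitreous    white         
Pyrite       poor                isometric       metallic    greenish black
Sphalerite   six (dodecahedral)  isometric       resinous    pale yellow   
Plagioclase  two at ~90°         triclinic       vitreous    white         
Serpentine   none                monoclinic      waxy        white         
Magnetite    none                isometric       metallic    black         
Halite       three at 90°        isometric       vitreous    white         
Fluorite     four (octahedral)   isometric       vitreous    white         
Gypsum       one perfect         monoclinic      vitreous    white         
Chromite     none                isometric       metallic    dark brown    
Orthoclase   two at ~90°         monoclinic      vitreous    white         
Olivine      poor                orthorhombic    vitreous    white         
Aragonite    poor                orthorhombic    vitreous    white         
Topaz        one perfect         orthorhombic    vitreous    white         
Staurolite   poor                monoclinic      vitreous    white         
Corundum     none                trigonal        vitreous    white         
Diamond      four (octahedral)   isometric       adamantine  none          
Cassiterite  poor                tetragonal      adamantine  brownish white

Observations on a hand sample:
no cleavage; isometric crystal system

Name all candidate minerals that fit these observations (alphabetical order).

No cleavage: leaves Ilmenite, Hematite, Quartz, Serpentine, Magnetite, Chromite, Corundum.
Isometric crystal system: leaves Magnetite, Chromite.
Remaining candidates: Chromite, Magnetite.

Chromite, Magnetite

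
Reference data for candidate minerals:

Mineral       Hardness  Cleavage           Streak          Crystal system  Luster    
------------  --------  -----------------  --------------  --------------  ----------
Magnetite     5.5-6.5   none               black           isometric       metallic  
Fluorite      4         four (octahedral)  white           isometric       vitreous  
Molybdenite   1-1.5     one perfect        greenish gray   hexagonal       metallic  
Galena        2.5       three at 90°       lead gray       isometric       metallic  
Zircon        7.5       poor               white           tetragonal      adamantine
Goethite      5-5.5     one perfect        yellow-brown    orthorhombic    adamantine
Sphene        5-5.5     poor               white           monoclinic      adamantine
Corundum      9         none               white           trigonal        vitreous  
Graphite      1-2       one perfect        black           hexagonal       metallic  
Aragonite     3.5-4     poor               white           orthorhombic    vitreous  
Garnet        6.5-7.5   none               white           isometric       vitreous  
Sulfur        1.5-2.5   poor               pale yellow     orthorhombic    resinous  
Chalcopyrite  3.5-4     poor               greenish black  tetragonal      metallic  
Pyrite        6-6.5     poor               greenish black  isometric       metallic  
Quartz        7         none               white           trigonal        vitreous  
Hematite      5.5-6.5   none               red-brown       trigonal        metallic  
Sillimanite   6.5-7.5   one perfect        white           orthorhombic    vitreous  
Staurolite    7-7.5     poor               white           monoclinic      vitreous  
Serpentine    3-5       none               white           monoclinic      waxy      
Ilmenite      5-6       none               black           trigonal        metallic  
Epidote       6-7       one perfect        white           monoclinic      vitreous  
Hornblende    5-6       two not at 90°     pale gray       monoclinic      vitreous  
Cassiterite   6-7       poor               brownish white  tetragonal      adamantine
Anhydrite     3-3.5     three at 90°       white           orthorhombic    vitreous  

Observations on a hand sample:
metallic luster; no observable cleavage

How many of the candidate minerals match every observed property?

Metallic luster — leaves Magnetite, Molybdenite, Galena, Graphite, Chalcopyrite, Pyrite, Hematite, Ilmenite.
No observable cleavage — only Magnetite, Hematite, Ilmenite remain.
Consistent with every observation: Hematite, Ilmenite, Magnetite.
That is 3 minerals.

3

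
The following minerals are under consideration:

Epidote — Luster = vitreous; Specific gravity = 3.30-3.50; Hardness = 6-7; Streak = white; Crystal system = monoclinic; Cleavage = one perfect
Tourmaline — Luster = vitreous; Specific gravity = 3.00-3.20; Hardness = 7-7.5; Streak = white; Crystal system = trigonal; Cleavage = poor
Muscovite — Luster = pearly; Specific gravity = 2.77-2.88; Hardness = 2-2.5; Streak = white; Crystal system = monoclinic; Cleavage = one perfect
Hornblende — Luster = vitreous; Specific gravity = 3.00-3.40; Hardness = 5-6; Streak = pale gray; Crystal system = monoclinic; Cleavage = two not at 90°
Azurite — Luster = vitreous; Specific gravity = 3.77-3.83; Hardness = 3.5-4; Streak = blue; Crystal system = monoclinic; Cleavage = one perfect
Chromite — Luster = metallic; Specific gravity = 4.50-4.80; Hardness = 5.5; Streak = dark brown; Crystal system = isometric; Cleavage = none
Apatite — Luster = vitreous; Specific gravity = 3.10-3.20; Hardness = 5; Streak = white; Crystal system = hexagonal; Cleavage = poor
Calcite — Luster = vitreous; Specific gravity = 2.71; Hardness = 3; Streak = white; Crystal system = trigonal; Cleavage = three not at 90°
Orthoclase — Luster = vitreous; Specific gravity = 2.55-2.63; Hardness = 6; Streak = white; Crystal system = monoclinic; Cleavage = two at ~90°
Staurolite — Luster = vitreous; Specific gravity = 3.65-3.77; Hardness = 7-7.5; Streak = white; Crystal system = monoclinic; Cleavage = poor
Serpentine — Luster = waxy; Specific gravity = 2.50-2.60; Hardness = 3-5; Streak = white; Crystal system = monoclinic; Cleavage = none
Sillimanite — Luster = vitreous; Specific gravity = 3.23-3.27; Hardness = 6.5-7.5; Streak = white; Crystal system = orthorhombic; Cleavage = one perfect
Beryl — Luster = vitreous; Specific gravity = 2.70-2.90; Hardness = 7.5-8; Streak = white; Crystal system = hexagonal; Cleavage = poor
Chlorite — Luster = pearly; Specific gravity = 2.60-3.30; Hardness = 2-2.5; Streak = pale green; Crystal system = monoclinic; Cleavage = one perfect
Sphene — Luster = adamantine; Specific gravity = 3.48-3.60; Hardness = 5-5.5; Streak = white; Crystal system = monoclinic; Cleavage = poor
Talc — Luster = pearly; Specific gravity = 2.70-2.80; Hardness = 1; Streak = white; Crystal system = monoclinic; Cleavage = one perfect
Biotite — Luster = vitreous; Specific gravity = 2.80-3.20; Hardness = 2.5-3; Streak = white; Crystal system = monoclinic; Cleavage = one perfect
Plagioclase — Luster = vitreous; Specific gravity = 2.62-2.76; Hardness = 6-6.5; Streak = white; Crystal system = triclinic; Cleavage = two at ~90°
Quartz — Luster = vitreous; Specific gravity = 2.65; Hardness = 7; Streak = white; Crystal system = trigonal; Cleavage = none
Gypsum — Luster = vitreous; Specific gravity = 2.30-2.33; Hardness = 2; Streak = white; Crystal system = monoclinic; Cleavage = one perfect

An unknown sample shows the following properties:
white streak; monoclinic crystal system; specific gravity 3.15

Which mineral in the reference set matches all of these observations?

White streak is inconsistent with Hornblende, Azurite, Chromite, Chlorite.
Monoclinic crystal system: only Epidote, Muscovite, Orthoclase, Staurolite, Serpentine, Sphene, Talc, Biotite, Gypsum remain.
Specific gravity 3.15: only Biotite remains.
Only Biotite satisfies all observations.

Biotite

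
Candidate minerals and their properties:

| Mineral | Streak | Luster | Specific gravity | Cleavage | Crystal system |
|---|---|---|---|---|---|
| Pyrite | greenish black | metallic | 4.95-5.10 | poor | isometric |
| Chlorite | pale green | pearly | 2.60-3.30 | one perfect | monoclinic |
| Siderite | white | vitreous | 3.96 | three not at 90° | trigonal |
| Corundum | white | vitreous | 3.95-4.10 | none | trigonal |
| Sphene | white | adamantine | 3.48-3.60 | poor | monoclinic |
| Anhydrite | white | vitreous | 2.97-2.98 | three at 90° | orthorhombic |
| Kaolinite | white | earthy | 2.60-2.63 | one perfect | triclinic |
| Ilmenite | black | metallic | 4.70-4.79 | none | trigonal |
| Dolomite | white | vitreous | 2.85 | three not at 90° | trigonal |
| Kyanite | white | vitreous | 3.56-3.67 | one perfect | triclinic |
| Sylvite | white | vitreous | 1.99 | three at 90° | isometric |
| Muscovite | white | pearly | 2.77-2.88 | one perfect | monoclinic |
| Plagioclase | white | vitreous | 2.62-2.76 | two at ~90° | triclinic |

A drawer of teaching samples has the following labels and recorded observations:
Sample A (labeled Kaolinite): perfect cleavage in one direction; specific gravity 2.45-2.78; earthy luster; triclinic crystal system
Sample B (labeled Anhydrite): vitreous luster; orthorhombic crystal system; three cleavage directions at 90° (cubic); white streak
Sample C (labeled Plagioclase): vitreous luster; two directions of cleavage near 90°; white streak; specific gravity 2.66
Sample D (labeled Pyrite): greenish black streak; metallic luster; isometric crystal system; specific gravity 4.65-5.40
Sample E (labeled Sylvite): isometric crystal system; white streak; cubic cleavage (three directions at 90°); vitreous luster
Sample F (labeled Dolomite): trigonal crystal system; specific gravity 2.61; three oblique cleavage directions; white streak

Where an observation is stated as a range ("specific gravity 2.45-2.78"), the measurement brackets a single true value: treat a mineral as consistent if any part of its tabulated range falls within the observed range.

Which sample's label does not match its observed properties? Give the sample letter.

F

Sample A: nothing contradicts Kaolinite.
Sample B: nothing contradicts Anhydrite.
Sample C: nothing contradicts Plagioclase.
Sample D: nothing contradicts Pyrite.
Sample E: nothing contradicts Sylvite.
Sample F: Dolomite has SG 2.85, but the record shows specific gravity 2.61 — this label is wrong.
The mislabeled specimen is F.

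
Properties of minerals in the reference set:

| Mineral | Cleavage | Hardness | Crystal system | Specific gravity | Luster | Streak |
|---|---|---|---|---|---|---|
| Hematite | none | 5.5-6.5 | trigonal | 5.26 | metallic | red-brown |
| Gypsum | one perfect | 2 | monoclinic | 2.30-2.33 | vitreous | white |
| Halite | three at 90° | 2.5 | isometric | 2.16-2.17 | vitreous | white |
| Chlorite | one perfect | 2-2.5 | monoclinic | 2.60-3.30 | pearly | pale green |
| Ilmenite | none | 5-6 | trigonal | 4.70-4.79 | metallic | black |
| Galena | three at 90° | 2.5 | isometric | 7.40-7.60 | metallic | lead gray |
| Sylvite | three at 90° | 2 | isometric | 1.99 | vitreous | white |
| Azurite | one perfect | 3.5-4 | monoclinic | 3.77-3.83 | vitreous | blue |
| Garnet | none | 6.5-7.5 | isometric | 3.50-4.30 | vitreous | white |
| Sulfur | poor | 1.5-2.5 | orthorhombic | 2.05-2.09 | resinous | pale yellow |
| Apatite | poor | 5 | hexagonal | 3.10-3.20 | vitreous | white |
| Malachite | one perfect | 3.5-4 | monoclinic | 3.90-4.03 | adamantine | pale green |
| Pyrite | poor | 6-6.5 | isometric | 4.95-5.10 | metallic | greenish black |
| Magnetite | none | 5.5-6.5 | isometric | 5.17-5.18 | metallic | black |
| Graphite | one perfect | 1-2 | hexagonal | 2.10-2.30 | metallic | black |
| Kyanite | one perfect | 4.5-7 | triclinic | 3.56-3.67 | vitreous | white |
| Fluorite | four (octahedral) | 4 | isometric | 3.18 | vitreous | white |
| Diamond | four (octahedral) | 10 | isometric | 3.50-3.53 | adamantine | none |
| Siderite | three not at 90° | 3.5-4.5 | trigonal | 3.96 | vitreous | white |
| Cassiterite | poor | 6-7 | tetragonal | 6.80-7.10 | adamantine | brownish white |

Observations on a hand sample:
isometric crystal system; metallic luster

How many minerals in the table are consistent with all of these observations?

3

Isometric crystal system — Halite, Galena, Sylvite, Garnet, Pyrite, Magnetite, Fluorite, Diamond remain.
Metallic luster — narrows the field to Galena, Pyrite, Magnetite.
The minerals that satisfy all observations are Galena, Magnetite, Pyrite.
That is 3 minerals.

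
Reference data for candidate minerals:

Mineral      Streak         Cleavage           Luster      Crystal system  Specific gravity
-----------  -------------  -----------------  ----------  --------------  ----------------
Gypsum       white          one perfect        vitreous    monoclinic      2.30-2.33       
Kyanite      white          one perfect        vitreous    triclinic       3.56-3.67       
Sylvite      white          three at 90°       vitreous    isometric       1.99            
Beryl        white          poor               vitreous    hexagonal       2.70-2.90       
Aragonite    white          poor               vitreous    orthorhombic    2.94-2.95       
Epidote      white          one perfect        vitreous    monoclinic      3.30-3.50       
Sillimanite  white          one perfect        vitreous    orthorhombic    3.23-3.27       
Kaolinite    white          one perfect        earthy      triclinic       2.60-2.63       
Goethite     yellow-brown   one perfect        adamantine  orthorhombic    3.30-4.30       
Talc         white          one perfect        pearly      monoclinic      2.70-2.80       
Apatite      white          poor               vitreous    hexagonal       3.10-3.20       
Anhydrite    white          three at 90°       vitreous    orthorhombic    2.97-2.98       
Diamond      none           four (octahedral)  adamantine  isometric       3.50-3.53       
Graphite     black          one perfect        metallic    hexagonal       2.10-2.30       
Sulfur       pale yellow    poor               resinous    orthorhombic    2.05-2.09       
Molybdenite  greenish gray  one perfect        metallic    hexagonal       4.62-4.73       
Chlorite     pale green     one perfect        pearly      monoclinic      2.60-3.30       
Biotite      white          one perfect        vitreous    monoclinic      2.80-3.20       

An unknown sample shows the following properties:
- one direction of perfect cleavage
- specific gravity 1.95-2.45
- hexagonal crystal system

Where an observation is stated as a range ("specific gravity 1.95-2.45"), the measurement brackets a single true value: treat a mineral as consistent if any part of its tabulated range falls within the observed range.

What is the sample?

Graphite

One direction of perfect cleavage: leaves Gypsum, Kyanite, Epidote, Sillimanite, Kaolinite, Goethite, Talc, Graphite, Molybdenite, Chlorite, Biotite.
Specific gravity 1.95-2.45: only Gypsum, Graphite remain.
Hexagonal crystal system rules out Gypsum.
Graphite is the sole remaining match.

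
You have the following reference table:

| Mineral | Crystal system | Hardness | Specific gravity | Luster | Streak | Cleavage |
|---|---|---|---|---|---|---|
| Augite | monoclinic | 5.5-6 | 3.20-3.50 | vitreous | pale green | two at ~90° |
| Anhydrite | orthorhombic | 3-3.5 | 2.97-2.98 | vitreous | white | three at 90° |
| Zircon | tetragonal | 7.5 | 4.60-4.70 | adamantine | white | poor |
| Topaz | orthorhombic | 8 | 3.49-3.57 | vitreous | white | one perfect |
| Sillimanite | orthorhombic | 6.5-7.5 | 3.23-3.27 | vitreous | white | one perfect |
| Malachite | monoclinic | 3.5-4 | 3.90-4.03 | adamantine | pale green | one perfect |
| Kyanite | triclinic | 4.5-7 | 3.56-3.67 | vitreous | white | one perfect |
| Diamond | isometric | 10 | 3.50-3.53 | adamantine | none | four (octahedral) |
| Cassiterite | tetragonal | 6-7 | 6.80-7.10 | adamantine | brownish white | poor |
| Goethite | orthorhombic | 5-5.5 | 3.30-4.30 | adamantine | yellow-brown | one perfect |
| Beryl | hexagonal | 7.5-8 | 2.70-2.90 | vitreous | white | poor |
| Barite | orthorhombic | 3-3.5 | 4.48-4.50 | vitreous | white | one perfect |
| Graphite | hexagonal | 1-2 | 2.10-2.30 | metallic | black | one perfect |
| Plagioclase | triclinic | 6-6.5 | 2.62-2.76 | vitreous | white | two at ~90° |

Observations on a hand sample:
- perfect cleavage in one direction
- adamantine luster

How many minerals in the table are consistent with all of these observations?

2

Perfect cleavage in one direction — narrows the field to Topaz, Sillimanite, Malachite, Kyanite, Goethite, Barite, Graphite.
Adamantine luster — only Malachite, Goethite remain.
Remaining candidates: Goethite, Malachite.
That is 2 minerals.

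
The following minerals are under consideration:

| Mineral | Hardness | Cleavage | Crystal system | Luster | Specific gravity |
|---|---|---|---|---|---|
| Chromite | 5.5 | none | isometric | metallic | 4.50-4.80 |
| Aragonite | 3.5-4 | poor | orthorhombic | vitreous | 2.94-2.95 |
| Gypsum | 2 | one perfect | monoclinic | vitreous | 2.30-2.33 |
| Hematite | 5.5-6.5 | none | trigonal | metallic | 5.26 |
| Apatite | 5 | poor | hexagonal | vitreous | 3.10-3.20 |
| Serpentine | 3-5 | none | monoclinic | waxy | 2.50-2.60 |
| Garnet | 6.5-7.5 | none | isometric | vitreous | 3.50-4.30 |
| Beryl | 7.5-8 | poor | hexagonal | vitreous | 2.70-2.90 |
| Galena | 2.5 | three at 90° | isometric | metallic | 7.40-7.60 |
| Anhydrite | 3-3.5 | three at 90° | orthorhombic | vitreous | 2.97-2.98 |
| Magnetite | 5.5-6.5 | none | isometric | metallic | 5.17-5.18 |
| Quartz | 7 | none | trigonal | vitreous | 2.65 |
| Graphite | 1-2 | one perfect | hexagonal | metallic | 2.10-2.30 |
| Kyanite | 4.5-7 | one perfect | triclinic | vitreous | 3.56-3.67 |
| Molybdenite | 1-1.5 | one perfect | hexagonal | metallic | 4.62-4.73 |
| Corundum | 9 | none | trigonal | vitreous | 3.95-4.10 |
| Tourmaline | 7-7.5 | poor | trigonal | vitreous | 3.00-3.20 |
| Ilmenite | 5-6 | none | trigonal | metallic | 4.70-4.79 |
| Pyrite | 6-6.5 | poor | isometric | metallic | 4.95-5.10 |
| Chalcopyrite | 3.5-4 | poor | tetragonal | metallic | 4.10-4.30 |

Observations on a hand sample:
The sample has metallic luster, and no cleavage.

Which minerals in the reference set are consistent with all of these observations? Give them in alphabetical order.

Chromite, Hematite, Ilmenite, Magnetite

Metallic luster — narrows the field to Chromite, Hematite, Galena, Magnetite, Graphite, Molybdenite, Ilmenite, Pyrite, Chalcopyrite.
No cleavage — narrows the field to Chromite, Hematite, Magnetite, Ilmenite.
Remaining candidates: Chromite, Hematite, Ilmenite, Magnetite.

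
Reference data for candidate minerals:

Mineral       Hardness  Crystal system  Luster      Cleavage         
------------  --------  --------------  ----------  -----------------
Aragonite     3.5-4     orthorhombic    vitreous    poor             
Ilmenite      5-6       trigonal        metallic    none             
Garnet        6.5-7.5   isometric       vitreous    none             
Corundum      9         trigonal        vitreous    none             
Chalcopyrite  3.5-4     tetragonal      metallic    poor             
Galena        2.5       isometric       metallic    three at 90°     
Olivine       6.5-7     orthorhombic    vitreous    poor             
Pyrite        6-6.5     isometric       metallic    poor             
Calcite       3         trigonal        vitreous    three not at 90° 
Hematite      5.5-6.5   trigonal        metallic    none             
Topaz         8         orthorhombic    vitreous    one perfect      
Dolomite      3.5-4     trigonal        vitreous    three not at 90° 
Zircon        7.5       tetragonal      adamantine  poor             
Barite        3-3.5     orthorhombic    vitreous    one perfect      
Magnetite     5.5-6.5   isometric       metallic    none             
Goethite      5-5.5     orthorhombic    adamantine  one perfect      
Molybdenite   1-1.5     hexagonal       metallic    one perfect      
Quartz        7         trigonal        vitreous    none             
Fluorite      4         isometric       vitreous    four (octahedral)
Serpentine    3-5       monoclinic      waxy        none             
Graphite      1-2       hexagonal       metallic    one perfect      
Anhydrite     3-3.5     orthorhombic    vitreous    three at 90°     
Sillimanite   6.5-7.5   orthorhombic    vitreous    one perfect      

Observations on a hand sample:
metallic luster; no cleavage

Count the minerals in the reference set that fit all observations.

Metallic luster: leaves Ilmenite, Chalcopyrite, Galena, Pyrite, Hematite, Magnetite, Molybdenite, Graphite.
No cleavage: only Ilmenite, Hematite, Magnetite remain.
The minerals that satisfy all observations are Hematite, Ilmenite, Magnetite.
That is 3 minerals.

3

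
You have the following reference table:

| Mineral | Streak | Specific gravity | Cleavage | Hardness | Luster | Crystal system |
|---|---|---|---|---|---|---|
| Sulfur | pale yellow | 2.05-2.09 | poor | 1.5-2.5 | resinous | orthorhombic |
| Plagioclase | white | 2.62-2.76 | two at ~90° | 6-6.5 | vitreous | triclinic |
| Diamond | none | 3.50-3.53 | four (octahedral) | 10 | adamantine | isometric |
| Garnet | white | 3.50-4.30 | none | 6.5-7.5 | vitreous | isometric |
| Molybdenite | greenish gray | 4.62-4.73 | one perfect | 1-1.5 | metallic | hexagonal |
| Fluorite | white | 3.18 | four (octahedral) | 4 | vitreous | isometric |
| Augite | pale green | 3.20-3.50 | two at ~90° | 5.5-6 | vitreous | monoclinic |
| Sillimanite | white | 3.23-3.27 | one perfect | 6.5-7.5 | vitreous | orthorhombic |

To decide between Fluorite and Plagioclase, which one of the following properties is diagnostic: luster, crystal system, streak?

crystal system

Luster: both vitreous — identical.
Crystal system: Fluorite isometric, Plagioclase triclinic — these differ.
Streak: both white — identical.
Crystal system is the diagnostic property here.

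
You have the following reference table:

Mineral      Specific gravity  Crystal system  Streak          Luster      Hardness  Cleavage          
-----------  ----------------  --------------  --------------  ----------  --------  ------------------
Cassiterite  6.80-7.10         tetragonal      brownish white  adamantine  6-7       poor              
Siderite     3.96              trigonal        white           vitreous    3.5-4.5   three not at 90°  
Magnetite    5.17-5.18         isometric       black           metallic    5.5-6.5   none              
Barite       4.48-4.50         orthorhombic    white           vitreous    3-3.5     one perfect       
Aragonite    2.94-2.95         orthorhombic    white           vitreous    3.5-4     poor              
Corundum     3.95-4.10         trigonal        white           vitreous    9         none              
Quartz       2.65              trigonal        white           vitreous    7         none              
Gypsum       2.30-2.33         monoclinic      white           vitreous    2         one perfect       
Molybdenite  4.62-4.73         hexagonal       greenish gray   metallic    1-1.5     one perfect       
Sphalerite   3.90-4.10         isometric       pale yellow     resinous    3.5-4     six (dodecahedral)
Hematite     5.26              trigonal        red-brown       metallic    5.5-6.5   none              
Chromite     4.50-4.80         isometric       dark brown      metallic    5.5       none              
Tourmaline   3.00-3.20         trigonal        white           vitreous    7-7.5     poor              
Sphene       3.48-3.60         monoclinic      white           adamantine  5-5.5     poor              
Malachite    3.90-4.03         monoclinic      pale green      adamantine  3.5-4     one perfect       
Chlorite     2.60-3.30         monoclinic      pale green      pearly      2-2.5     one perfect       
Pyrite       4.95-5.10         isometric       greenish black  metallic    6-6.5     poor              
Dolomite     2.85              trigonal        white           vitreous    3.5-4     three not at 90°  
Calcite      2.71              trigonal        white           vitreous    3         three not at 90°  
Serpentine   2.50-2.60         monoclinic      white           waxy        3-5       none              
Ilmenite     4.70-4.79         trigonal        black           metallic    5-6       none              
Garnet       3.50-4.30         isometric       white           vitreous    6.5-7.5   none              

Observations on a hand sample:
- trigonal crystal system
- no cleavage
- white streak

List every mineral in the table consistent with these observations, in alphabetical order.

Corundum, Quartz

Trigonal crystal system: leaves Siderite, Corundum, Quartz, Hematite, Tourmaline, Dolomite, Calcite, Ilmenite.
No cleavage is inconsistent with Siderite, Tourmaline, Dolomite, Calcite.
White streak excludes Hematite, Ilmenite.
The minerals that satisfy all observations are Corundum, Quartz.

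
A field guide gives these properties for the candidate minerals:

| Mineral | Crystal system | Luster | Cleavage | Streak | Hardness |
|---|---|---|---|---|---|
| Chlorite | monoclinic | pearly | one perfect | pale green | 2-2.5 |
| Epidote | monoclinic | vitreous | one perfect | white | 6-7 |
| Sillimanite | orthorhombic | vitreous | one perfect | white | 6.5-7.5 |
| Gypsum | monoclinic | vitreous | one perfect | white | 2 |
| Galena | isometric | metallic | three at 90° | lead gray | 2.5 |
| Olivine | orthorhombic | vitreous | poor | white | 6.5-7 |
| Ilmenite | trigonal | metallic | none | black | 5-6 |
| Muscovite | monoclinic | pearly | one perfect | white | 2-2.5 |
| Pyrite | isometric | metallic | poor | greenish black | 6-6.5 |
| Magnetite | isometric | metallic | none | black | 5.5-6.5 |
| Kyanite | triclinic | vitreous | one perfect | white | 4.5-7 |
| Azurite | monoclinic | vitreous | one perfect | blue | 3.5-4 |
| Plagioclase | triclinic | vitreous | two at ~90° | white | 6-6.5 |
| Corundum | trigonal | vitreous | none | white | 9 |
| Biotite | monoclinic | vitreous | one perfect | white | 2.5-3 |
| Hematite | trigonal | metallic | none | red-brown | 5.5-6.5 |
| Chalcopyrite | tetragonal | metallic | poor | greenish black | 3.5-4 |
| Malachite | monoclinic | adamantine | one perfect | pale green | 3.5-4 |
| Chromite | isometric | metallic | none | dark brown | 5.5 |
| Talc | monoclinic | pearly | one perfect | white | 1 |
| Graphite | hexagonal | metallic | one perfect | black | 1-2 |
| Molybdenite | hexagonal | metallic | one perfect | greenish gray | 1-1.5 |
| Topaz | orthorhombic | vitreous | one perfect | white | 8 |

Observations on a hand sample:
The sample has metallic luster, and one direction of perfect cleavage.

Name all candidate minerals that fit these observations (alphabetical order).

Graphite, Molybdenite

Metallic luster: only Galena, Ilmenite, Pyrite, Magnetite, Hematite, Chalcopyrite, Chromite, Graphite, Molybdenite remain.
One direction of perfect cleavage: Graphite, Molybdenite remain.
The minerals that satisfy all observations are Graphite, Molybdenite.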